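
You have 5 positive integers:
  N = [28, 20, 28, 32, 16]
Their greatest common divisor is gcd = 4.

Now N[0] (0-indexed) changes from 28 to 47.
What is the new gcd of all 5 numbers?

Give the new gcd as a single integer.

Answer: 1

Derivation:
Numbers: [28, 20, 28, 32, 16], gcd = 4
Change: index 0, 28 -> 47
gcd of the OTHER numbers (without index 0): gcd([20, 28, 32, 16]) = 4
New gcd = gcd(g_others, new_val) = gcd(4, 47) = 1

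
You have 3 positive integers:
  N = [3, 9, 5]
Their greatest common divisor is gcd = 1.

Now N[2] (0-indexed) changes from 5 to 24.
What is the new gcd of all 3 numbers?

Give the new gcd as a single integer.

Numbers: [3, 9, 5], gcd = 1
Change: index 2, 5 -> 24
gcd of the OTHER numbers (without index 2): gcd([3, 9]) = 3
New gcd = gcd(g_others, new_val) = gcd(3, 24) = 3

Answer: 3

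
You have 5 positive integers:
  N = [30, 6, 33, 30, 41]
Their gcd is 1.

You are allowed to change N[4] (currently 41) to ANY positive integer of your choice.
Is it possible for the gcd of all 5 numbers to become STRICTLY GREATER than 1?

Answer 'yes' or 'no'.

Current gcd = 1
gcd of all OTHER numbers (without N[4]=41): gcd([30, 6, 33, 30]) = 3
The new gcd after any change is gcd(3, new_value).
This can be at most 3.
Since 3 > old gcd 1, the gcd CAN increase (e.g., set N[4] = 3).

Answer: yes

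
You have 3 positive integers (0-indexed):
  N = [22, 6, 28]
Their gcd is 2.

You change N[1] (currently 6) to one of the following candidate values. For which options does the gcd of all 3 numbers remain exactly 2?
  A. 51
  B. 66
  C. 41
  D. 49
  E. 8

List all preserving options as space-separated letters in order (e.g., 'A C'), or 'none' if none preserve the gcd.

Answer: B E

Derivation:
Old gcd = 2; gcd of others (without N[1]) = 2
New gcd for candidate v: gcd(2, v). Preserves old gcd iff gcd(2, v) = 2.
  Option A: v=51, gcd(2,51)=1 -> changes
  Option B: v=66, gcd(2,66)=2 -> preserves
  Option C: v=41, gcd(2,41)=1 -> changes
  Option D: v=49, gcd(2,49)=1 -> changes
  Option E: v=8, gcd(2,8)=2 -> preserves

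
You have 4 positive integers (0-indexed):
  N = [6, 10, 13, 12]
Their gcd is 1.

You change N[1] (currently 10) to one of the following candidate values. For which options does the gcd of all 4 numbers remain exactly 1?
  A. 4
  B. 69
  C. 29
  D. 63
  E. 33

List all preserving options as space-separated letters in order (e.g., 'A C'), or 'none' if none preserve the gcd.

Answer: A B C D E

Derivation:
Old gcd = 1; gcd of others (without N[1]) = 1
New gcd for candidate v: gcd(1, v). Preserves old gcd iff gcd(1, v) = 1.
  Option A: v=4, gcd(1,4)=1 -> preserves
  Option B: v=69, gcd(1,69)=1 -> preserves
  Option C: v=29, gcd(1,29)=1 -> preserves
  Option D: v=63, gcd(1,63)=1 -> preserves
  Option E: v=33, gcd(1,33)=1 -> preserves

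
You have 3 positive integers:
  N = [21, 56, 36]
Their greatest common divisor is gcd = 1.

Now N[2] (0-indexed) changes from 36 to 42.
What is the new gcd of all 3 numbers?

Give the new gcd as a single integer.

Answer: 7

Derivation:
Numbers: [21, 56, 36], gcd = 1
Change: index 2, 36 -> 42
gcd of the OTHER numbers (without index 2): gcd([21, 56]) = 7
New gcd = gcd(g_others, new_val) = gcd(7, 42) = 7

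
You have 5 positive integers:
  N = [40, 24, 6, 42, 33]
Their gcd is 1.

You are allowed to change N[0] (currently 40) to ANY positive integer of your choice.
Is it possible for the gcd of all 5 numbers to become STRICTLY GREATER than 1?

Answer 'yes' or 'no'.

Current gcd = 1
gcd of all OTHER numbers (without N[0]=40): gcd([24, 6, 42, 33]) = 3
The new gcd after any change is gcd(3, new_value).
This can be at most 3.
Since 3 > old gcd 1, the gcd CAN increase (e.g., set N[0] = 3).

Answer: yes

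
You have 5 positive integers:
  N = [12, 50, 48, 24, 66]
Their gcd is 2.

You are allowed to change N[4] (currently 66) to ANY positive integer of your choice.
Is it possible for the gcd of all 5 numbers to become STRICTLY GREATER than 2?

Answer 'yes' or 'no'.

Answer: no

Derivation:
Current gcd = 2
gcd of all OTHER numbers (without N[4]=66): gcd([12, 50, 48, 24]) = 2
The new gcd after any change is gcd(2, new_value).
This can be at most 2.
Since 2 = old gcd 2, the gcd can only stay the same or decrease.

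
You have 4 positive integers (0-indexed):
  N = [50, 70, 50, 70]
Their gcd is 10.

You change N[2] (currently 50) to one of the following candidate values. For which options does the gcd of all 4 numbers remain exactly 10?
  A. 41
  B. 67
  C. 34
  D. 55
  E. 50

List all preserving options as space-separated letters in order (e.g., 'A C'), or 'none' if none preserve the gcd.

Answer: E

Derivation:
Old gcd = 10; gcd of others (without N[2]) = 10
New gcd for candidate v: gcd(10, v). Preserves old gcd iff gcd(10, v) = 10.
  Option A: v=41, gcd(10,41)=1 -> changes
  Option B: v=67, gcd(10,67)=1 -> changes
  Option C: v=34, gcd(10,34)=2 -> changes
  Option D: v=55, gcd(10,55)=5 -> changes
  Option E: v=50, gcd(10,50)=10 -> preserves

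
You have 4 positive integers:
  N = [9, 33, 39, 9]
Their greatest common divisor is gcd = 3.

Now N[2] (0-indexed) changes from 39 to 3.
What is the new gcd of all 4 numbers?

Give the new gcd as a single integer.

Numbers: [9, 33, 39, 9], gcd = 3
Change: index 2, 39 -> 3
gcd of the OTHER numbers (without index 2): gcd([9, 33, 9]) = 3
New gcd = gcd(g_others, new_val) = gcd(3, 3) = 3

Answer: 3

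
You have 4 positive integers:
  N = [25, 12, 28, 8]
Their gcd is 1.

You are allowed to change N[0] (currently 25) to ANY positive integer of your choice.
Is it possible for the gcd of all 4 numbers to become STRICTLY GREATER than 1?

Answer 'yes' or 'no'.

Answer: yes

Derivation:
Current gcd = 1
gcd of all OTHER numbers (without N[0]=25): gcd([12, 28, 8]) = 4
The new gcd after any change is gcd(4, new_value).
This can be at most 4.
Since 4 > old gcd 1, the gcd CAN increase (e.g., set N[0] = 4).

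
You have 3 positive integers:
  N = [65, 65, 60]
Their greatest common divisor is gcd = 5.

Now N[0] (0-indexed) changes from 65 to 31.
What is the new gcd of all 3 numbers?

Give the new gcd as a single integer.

Numbers: [65, 65, 60], gcd = 5
Change: index 0, 65 -> 31
gcd of the OTHER numbers (without index 0): gcd([65, 60]) = 5
New gcd = gcd(g_others, new_val) = gcd(5, 31) = 1

Answer: 1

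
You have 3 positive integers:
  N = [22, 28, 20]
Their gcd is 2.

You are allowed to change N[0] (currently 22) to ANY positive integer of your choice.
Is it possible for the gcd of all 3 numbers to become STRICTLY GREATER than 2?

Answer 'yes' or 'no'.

Answer: yes

Derivation:
Current gcd = 2
gcd of all OTHER numbers (without N[0]=22): gcd([28, 20]) = 4
The new gcd after any change is gcd(4, new_value).
This can be at most 4.
Since 4 > old gcd 2, the gcd CAN increase (e.g., set N[0] = 4).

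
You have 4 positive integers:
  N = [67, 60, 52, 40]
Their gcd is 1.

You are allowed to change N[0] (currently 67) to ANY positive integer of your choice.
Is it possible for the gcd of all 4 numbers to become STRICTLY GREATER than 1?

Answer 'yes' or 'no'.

Current gcd = 1
gcd of all OTHER numbers (without N[0]=67): gcd([60, 52, 40]) = 4
The new gcd after any change is gcd(4, new_value).
This can be at most 4.
Since 4 > old gcd 1, the gcd CAN increase (e.g., set N[0] = 4).

Answer: yes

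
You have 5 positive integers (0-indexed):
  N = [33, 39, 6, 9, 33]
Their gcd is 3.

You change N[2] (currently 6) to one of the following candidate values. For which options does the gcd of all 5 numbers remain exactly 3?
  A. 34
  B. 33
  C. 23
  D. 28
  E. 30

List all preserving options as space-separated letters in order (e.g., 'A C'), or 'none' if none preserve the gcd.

Answer: B E

Derivation:
Old gcd = 3; gcd of others (without N[2]) = 3
New gcd for candidate v: gcd(3, v). Preserves old gcd iff gcd(3, v) = 3.
  Option A: v=34, gcd(3,34)=1 -> changes
  Option B: v=33, gcd(3,33)=3 -> preserves
  Option C: v=23, gcd(3,23)=1 -> changes
  Option D: v=28, gcd(3,28)=1 -> changes
  Option E: v=30, gcd(3,30)=3 -> preserves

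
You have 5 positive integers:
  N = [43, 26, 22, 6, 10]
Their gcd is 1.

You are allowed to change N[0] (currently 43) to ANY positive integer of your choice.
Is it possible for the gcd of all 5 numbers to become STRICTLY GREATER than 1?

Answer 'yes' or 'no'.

Answer: yes

Derivation:
Current gcd = 1
gcd of all OTHER numbers (without N[0]=43): gcd([26, 22, 6, 10]) = 2
The new gcd after any change is gcd(2, new_value).
This can be at most 2.
Since 2 > old gcd 1, the gcd CAN increase (e.g., set N[0] = 2).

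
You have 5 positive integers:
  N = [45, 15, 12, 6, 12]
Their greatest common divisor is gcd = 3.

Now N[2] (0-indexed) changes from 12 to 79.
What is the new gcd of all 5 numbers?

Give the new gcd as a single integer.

Numbers: [45, 15, 12, 6, 12], gcd = 3
Change: index 2, 12 -> 79
gcd of the OTHER numbers (without index 2): gcd([45, 15, 6, 12]) = 3
New gcd = gcd(g_others, new_val) = gcd(3, 79) = 1

Answer: 1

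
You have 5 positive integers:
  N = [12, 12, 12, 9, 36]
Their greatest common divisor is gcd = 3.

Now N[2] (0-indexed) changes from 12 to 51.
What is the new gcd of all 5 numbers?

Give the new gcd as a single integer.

Numbers: [12, 12, 12, 9, 36], gcd = 3
Change: index 2, 12 -> 51
gcd of the OTHER numbers (without index 2): gcd([12, 12, 9, 36]) = 3
New gcd = gcd(g_others, new_val) = gcd(3, 51) = 3

Answer: 3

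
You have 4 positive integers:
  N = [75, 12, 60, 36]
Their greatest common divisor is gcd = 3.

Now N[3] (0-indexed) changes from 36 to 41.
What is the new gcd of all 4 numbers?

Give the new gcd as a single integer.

Answer: 1

Derivation:
Numbers: [75, 12, 60, 36], gcd = 3
Change: index 3, 36 -> 41
gcd of the OTHER numbers (without index 3): gcd([75, 12, 60]) = 3
New gcd = gcd(g_others, new_val) = gcd(3, 41) = 1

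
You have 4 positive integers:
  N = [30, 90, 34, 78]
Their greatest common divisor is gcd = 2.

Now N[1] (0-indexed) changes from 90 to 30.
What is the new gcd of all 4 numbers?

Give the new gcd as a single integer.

Answer: 2

Derivation:
Numbers: [30, 90, 34, 78], gcd = 2
Change: index 1, 90 -> 30
gcd of the OTHER numbers (without index 1): gcd([30, 34, 78]) = 2
New gcd = gcd(g_others, new_val) = gcd(2, 30) = 2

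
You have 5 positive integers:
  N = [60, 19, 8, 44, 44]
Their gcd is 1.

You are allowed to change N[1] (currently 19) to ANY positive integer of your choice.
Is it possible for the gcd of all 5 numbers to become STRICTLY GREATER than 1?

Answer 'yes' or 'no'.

Current gcd = 1
gcd of all OTHER numbers (without N[1]=19): gcd([60, 8, 44, 44]) = 4
The new gcd after any change is gcd(4, new_value).
This can be at most 4.
Since 4 > old gcd 1, the gcd CAN increase (e.g., set N[1] = 4).

Answer: yes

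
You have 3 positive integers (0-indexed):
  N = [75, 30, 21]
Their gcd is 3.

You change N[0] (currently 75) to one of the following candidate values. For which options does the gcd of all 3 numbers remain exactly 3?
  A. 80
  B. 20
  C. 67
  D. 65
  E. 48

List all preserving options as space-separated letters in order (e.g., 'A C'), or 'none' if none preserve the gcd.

Answer: E

Derivation:
Old gcd = 3; gcd of others (without N[0]) = 3
New gcd for candidate v: gcd(3, v). Preserves old gcd iff gcd(3, v) = 3.
  Option A: v=80, gcd(3,80)=1 -> changes
  Option B: v=20, gcd(3,20)=1 -> changes
  Option C: v=67, gcd(3,67)=1 -> changes
  Option D: v=65, gcd(3,65)=1 -> changes
  Option E: v=48, gcd(3,48)=3 -> preserves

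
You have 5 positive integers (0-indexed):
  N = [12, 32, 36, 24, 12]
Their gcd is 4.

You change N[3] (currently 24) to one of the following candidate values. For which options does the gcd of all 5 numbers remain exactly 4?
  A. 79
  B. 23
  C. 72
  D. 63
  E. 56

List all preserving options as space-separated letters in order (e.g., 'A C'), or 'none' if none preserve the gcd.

Old gcd = 4; gcd of others (without N[3]) = 4
New gcd for candidate v: gcd(4, v). Preserves old gcd iff gcd(4, v) = 4.
  Option A: v=79, gcd(4,79)=1 -> changes
  Option B: v=23, gcd(4,23)=1 -> changes
  Option C: v=72, gcd(4,72)=4 -> preserves
  Option D: v=63, gcd(4,63)=1 -> changes
  Option E: v=56, gcd(4,56)=4 -> preserves

Answer: C E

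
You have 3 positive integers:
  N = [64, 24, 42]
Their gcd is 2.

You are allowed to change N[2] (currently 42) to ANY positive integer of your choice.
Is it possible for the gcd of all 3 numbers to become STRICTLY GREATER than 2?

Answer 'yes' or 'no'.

Current gcd = 2
gcd of all OTHER numbers (without N[2]=42): gcd([64, 24]) = 8
The new gcd after any change is gcd(8, new_value).
This can be at most 8.
Since 8 > old gcd 2, the gcd CAN increase (e.g., set N[2] = 8).

Answer: yes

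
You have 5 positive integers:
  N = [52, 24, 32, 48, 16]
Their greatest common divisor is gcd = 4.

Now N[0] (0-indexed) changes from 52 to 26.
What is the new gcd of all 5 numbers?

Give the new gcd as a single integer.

Answer: 2

Derivation:
Numbers: [52, 24, 32, 48, 16], gcd = 4
Change: index 0, 52 -> 26
gcd of the OTHER numbers (without index 0): gcd([24, 32, 48, 16]) = 8
New gcd = gcd(g_others, new_val) = gcd(8, 26) = 2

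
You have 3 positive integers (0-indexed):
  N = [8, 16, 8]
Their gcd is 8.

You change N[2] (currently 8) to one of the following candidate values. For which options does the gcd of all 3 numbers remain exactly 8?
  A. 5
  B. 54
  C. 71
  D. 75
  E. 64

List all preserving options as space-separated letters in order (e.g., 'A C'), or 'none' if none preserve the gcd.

Answer: E

Derivation:
Old gcd = 8; gcd of others (without N[2]) = 8
New gcd for candidate v: gcd(8, v). Preserves old gcd iff gcd(8, v) = 8.
  Option A: v=5, gcd(8,5)=1 -> changes
  Option B: v=54, gcd(8,54)=2 -> changes
  Option C: v=71, gcd(8,71)=1 -> changes
  Option D: v=75, gcd(8,75)=1 -> changes
  Option E: v=64, gcd(8,64)=8 -> preserves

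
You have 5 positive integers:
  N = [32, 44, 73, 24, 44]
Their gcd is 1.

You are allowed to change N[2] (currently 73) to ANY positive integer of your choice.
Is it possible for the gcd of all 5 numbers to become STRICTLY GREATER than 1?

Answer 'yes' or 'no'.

Answer: yes

Derivation:
Current gcd = 1
gcd of all OTHER numbers (without N[2]=73): gcd([32, 44, 24, 44]) = 4
The new gcd after any change is gcd(4, new_value).
This can be at most 4.
Since 4 > old gcd 1, the gcd CAN increase (e.g., set N[2] = 4).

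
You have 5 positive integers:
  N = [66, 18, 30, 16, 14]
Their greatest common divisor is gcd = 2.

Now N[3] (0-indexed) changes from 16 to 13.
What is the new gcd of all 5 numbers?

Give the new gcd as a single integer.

Numbers: [66, 18, 30, 16, 14], gcd = 2
Change: index 3, 16 -> 13
gcd of the OTHER numbers (without index 3): gcd([66, 18, 30, 14]) = 2
New gcd = gcd(g_others, new_val) = gcd(2, 13) = 1

Answer: 1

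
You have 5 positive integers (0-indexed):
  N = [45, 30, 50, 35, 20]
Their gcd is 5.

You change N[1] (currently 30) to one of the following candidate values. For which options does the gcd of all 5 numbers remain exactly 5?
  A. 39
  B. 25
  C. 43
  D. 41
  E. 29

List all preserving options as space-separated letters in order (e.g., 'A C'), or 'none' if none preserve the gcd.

Old gcd = 5; gcd of others (without N[1]) = 5
New gcd for candidate v: gcd(5, v). Preserves old gcd iff gcd(5, v) = 5.
  Option A: v=39, gcd(5,39)=1 -> changes
  Option B: v=25, gcd(5,25)=5 -> preserves
  Option C: v=43, gcd(5,43)=1 -> changes
  Option D: v=41, gcd(5,41)=1 -> changes
  Option E: v=29, gcd(5,29)=1 -> changes

Answer: B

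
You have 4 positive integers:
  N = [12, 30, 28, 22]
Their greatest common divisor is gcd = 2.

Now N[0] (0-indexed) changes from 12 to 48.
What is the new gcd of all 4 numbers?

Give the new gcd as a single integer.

Numbers: [12, 30, 28, 22], gcd = 2
Change: index 0, 12 -> 48
gcd of the OTHER numbers (without index 0): gcd([30, 28, 22]) = 2
New gcd = gcd(g_others, new_val) = gcd(2, 48) = 2

Answer: 2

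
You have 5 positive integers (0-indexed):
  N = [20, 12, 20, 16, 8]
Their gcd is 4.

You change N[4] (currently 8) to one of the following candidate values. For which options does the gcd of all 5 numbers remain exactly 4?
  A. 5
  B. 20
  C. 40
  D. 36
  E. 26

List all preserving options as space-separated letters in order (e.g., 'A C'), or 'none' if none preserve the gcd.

Old gcd = 4; gcd of others (without N[4]) = 4
New gcd for candidate v: gcd(4, v). Preserves old gcd iff gcd(4, v) = 4.
  Option A: v=5, gcd(4,5)=1 -> changes
  Option B: v=20, gcd(4,20)=4 -> preserves
  Option C: v=40, gcd(4,40)=4 -> preserves
  Option D: v=36, gcd(4,36)=4 -> preserves
  Option E: v=26, gcd(4,26)=2 -> changes

Answer: B C D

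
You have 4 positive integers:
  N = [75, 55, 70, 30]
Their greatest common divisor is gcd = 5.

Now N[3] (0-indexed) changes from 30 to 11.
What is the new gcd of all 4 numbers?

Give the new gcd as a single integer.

Numbers: [75, 55, 70, 30], gcd = 5
Change: index 3, 30 -> 11
gcd of the OTHER numbers (without index 3): gcd([75, 55, 70]) = 5
New gcd = gcd(g_others, new_val) = gcd(5, 11) = 1

Answer: 1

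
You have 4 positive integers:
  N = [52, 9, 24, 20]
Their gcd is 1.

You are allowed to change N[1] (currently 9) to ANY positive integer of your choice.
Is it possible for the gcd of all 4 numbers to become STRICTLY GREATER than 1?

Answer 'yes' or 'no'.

Current gcd = 1
gcd of all OTHER numbers (without N[1]=9): gcd([52, 24, 20]) = 4
The new gcd after any change is gcd(4, new_value).
This can be at most 4.
Since 4 > old gcd 1, the gcd CAN increase (e.g., set N[1] = 4).

Answer: yes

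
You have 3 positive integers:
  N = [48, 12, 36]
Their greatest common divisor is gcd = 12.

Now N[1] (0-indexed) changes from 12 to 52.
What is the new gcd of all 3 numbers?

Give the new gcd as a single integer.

Answer: 4

Derivation:
Numbers: [48, 12, 36], gcd = 12
Change: index 1, 12 -> 52
gcd of the OTHER numbers (without index 1): gcd([48, 36]) = 12
New gcd = gcd(g_others, new_val) = gcd(12, 52) = 4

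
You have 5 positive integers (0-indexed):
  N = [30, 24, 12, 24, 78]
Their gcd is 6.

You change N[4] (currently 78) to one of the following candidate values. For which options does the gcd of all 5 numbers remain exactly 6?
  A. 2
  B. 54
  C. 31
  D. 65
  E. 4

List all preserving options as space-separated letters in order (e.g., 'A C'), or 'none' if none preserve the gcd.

Old gcd = 6; gcd of others (without N[4]) = 6
New gcd for candidate v: gcd(6, v). Preserves old gcd iff gcd(6, v) = 6.
  Option A: v=2, gcd(6,2)=2 -> changes
  Option B: v=54, gcd(6,54)=6 -> preserves
  Option C: v=31, gcd(6,31)=1 -> changes
  Option D: v=65, gcd(6,65)=1 -> changes
  Option E: v=4, gcd(6,4)=2 -> changes

Answer: B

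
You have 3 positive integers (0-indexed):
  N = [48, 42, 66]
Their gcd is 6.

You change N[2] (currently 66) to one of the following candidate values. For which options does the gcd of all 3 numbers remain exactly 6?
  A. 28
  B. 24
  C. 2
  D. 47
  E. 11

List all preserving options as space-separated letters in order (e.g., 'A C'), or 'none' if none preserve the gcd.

Answer: B

Derivation:
Old gcd = 6; gcd of others (without N[2]) = 6
New gcd for candidate v: gcd(6, v). Preserves old gcd iff gcd(6, v) = 6.
  Option A: v=28, gcd(6,28)=2 -> changes
  Option B: v=24, gcd(6,24)=6 -> preserves
  Option C: v=2, gcd(6,2)=2 -> changes
  Option D: v=47, gcd(6,47)=1 -> changes
  Option E: v=11, gcd(6,11)=1 -> changes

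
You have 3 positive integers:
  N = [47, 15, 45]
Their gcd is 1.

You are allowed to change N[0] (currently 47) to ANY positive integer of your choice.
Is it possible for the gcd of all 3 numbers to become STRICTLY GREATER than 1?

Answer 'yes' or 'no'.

Answer: yes

Derivation:
Current gcd = 1
gcd of all OTHER numbers (without N[0]=47): gcd([15, 45]) = 15
The new gcd after any change is gcd(15, new_value).
This can be at most 15.
Since 15 > old gcd 1, the gcd CAN increase (e.g., set N[0] = 15).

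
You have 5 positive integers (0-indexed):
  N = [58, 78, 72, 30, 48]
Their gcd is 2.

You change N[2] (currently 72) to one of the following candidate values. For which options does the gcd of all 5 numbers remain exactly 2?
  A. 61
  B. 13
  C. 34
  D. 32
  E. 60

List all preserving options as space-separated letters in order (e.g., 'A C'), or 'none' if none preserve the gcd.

Old gcd = 2; gcd of others (without N[2]) = 2
New gcd for candidate v: gcd(2, v). Preserves old gcd iff gcd(2, v) = 2.
  Option A: v=61, gcd(2,61)=1 -> changes
  Option B: v=13, gcd(2,13)=1 -> changes
  Option C: v=34, gcd(2,34)=2 -> preserves
  Option D: v=32, gcd(2,32)=2 -> preserves
  Option E: v=60, gcd(2,60)=2 -> preserves

Answer: C D E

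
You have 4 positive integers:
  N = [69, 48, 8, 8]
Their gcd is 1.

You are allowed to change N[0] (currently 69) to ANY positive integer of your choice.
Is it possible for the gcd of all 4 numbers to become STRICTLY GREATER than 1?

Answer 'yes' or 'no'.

Current gcd = 1
gcd of all OTHER numbers (without N[0]=69): gcd([48, 8, 8]) = 8
The new gcd after any change is gcd(8, new_value).
This can be at most 8.
Since 8 > old gcd 1, the gcd CAN increase (e.g., set N[0] = 8).

Answer: yes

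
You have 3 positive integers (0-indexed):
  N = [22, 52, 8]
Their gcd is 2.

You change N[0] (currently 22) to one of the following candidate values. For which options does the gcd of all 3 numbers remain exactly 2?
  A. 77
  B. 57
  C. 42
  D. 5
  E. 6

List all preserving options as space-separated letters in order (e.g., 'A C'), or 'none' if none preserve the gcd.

Old gcd = 2; gcd of others (without N[0]) = 4
New gcd for candidate v: gcd(4, v). Preserves old gcd iff gcd(4, v) = 2.
  Option A: v=77, gcd(4,77)=1 -> changes
  Option B: v=57, gcd(4,57)=1 -> changes
  Option C: v=42, gcd(4,42)=2 -> preserves
  Option D: v=5, gcd(4,5)=1 -> changes
  Option E: v=6, gcd(4,6)=2 -> preserves

Answer: C E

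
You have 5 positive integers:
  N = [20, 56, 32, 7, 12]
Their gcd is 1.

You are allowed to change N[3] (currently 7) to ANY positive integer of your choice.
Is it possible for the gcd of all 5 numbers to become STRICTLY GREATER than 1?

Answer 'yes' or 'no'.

Answer: yes

Derivation:
Current gcd = 1
gcd of all OTHER numbers (without N[3]=7): gcd([20, 56, 32, 12]) = 4
The new gcd after any change is gcd(4, new_value).
This can be at most 4.
Since 4 > old gcd 1, the gcd CAN increase (e.g., set N[3] = 4).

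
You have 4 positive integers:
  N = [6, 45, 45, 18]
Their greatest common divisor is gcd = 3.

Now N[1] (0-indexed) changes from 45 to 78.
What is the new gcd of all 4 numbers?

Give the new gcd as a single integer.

Numbers: [6, 45, 45, 18], gcd = 3
Change: index 1, 45 -> 78
gcd of the OTHER numbers (without index 1): gcd([6, 45, 18]) = 3
New gcd = gcd(g_others, new_val) = gcd(3, 78) = 3

Answer: 3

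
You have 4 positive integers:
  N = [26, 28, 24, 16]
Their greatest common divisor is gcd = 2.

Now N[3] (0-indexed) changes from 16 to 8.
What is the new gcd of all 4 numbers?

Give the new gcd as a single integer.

Numbers: [26, 28, 24, 16], gcd = 2
Change: index 3, 16 -> 8
gcd of the OTHER numbers (without index 3): gcd([26, 28, 24]) = 2
New gcd = gcd(g_others, new_val) = gcd(2, 8) = 2

Answer: 2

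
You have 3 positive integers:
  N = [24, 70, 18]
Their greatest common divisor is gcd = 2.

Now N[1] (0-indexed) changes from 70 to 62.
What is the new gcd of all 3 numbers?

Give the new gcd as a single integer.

Numbers: [24, 70, 18], gcd = 2
Change: index 1, 70 -> 62
gcd of the OTHER numbers (without index 1): gcd([24, 18]) = 6
New gcd = gcd(g_others, new_val) = gcd(6, 62) = 2

Answer: 2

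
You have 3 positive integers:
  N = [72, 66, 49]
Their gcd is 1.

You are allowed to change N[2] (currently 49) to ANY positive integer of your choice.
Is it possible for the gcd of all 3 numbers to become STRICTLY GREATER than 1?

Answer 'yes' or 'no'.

Answer: yes

Derivation:
Current gcd = 1
gcd of all OTHER numbers (without N[2]=49): gcd([72, 66]) = 6
The new gcd after any change is gcd(6, new_value).
This can be at most 6.
Since 6 > old gcd 1, the gcd CAN increase (e.g., set N[2] = 6).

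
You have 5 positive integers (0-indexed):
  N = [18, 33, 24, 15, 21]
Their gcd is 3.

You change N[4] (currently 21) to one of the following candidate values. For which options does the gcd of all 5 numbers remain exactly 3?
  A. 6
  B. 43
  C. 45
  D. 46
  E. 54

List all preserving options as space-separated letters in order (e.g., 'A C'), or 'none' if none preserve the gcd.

Answer: A C E

Derivation:
Old gcd = 3; gcd of others (without N[4]) = 3
New gcd for candidate v: gcd(3, v). Preserves old gcd iff gcd(3, v) = 3.
  Option A: v=6, gcd(3,6)=3 -> preserves
  Option B: v=43, gcd(3,43)=1 -> changes
  Option C: v=45, gcd(3,45)=3 -> preserves
  Option D: v=46, gcd(3,46)=1 -> changes
  Option E: v=54, gcd(3,54)=3 -> preserves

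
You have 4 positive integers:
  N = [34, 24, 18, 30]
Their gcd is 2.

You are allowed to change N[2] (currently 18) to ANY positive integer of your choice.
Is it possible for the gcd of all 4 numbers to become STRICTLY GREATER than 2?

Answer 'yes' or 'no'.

Answer: no

Derivation:
Current gcd = 2
gcd of all OTHER numbers (without N[2]=18): gcd([34, 24, 30]) = 2
The new gcd after any change is gcd(2, new_value).
This can be at most 2.
Since 2 = old gcd 2, the gcd can only stay the same or decrease.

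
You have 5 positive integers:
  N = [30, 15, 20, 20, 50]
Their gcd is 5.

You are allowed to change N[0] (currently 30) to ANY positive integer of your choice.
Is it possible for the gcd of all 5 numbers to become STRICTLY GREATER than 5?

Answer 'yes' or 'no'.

Current gcd = 5
gcd of all OTHER numbers (without N[0]=30): gcd([15, 20, 20, 50]) = 5
The new gcd after any change is gcd(5, new_value).
This can be at most 5.
Since 5 = old gcd 5, the gcd can only stay the same or decrease.

Answer: no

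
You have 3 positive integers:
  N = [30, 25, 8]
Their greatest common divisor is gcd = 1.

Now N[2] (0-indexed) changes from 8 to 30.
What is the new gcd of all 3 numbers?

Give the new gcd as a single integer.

Answer: 5

Derivation:
Numbers: [30, 25, 8], gcd = 1
Change: index 2, 8 -> 30
gcd of the OTHER numbers (without index 2): gcd([30, 25]) = 5
New gcd = gcd(g_others, new_val) = gcd(5, 30) = 5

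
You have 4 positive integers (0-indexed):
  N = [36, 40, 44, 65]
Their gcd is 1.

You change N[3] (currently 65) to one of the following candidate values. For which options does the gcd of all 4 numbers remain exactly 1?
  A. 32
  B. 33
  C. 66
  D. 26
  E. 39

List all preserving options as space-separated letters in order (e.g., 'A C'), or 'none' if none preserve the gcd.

Old gcd = 1; gcd of others (without N[3]) = 4
New gcd for candidate v: gcd(4, v). Preserves old gcd iff gcd(4, v) = 1.
  Option A: v=32, gcd(4,32)=4 -> changes
  Option B: v=33, gcd(4,33)=1 -> preserves
  Option C: v=66, gcd(4,66)=2 -> changes
  Option D: v=26, gcd(4,26)=2 -> changes
  Option E: v=39, gcd(4,39)=1 -> preserves

Answer: B E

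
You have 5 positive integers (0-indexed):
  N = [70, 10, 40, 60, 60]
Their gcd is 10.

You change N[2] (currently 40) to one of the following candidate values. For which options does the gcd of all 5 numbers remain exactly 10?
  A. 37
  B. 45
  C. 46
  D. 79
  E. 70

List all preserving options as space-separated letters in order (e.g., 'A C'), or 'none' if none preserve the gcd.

Old gcd = 10; gcd of others (without N[2]) = 10
New gcd for candidate v: gcd(10, v). Preserves old gcd iff gcd(10, v) = 10.
  Option A: v=37, gcd(10,37)=1 -> changes
  Option B: v=45, gcd(10,45)=5 -> changes
  Option C: v=46, gcd(10,46)=2 -> changes
  Option D: v=79, gcd(10,79)=1 -> changes
  Option E: v=70, gcd(10,70)=10 -> preserves

Answer: E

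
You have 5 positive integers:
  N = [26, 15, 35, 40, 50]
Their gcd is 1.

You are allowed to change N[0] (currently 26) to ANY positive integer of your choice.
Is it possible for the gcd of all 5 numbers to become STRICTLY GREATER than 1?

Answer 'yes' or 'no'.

Current gcd = 1
gcd of all OTHER numbers (without N[0]=26): gcd([15, 35, 40, 50]) = 5
The new gcd after any change is gcd(5, new_value).
This can be at most 5.
Since 5 > old gcd 1, the gcd CAN increase (e.g., set N[0] = 5).

Answer: yes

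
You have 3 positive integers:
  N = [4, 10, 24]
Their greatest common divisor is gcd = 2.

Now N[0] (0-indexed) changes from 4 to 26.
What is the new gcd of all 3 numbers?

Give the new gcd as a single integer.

Answer: 2

Derivation:
Numbers: [4, 10, 24], gcd = 2
Change: index 0, 4 -> 26
gcd of the OTHER numbers (without index 0): gcd([10, 24]) = 2
New gcd = gcd(g_others, new_val) = gcd(2, 26) = 2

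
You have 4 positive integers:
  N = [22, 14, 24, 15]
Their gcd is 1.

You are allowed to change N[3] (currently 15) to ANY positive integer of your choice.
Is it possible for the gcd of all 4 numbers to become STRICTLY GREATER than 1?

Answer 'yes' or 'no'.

Current gcd = 1
gcd of all OTHER numbers (without N[3]=15): gcd([22, 14, 24]) = 2
The new gcd after any change is gcd(2, new_value).
This can be at most 2.
Since 2 > old gcd 1, the gcd CAN increase (e.g., set N[3] = 2).

Answer: yes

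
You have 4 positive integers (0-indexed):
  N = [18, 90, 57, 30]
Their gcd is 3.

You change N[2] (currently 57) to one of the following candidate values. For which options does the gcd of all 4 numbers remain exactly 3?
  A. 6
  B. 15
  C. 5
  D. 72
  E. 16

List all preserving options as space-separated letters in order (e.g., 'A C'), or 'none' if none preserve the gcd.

Old gcd = 3; gcd of others (without N[2]) = 6
New gcd for candidate v: gcd(6, v). Preserves old gcd iff gcd(6, v) = 3.
  Option A: v=6, gcd(6,6)=6 -> changes
  Option B: v=15, gcd(6,15)=3 -> preserves
  Option C: v=5, gcd(6,5)=1 -> changes
  Option D: v=72, gcd(6,72)=6 -> changes
  Option E: v=16, gcd(6,16)=2 -> changes

Answer: B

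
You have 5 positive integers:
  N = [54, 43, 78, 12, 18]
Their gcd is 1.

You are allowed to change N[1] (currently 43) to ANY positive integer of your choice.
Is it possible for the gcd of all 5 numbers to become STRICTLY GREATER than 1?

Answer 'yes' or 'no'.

Current gcd = 1
gcd of all OTHER numbers (without N[1]=43): gcd([54, 78, 12, 18]) = 6
The new gcd after any change is gcd(6, new_value).
This can be at most 6.
Since 6 > old gcd 1, the gcd CAN increase (e.g., set N[1] = 6).

Answer: yes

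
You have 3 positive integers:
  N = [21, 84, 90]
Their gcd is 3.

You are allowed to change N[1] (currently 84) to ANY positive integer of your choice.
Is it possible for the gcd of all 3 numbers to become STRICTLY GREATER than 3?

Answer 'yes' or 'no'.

Current gcd = 3
gcd of all OTHER numbers (without N[1]=84): gcd([21, 90]) = 3
The new gcd after any change is gcd(3, new_value).
This can be at most 3.
Since 3 = old gcd 3, the gcd can only stay the same or decrease.

Answer: no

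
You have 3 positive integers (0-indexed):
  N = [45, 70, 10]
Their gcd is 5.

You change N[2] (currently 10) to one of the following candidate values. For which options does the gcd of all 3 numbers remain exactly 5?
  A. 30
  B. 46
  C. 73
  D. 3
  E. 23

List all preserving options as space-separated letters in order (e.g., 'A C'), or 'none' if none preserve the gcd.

Old gcd = 5; gcd of others (without N[2]) = 5
New gcd for candidate v: gcd(5, v). Preserves old gcd iff gcd(5, v) = 5.
  Option A: v=30, gcd(5,30)=5 -> preserves
  Option B: v=46, gcd(5,46)=1 -> changes
  Option C: v=73, gcd(5,73)=1 -> changes
  Option D: v=3, gcd(5,3)=1 -> changes
  Option E: v=23, gcd(5,23)=1 -> changes

Answer: A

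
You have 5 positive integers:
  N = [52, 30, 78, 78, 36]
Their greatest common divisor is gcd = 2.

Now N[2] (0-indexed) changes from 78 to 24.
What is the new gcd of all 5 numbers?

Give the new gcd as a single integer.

Numbers: [52, 30, 78, 78, 36], gcd = 2
Change: index 2, 78 -> 24
gcd of the OTHER numbers (without index 2): gcd([52, 30, 78, 36]) = 2
New gcd = gcd(g_others, new_val) = gcd(2, 24) = 2

Answer: 2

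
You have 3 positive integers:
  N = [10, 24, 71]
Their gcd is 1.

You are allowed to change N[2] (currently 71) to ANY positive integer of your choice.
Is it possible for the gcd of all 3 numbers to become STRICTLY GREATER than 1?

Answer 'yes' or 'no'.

Answer: yes

Derivation:
Current gcd = 1
gcd of all OTHER numbers (without N[2]=71): gcd([10, 24]) = 2
The new gcd after any change is gcd(2, new_value).
This can be at most 2.
Since 2 > old gcd 1, the gcd CAN increase (e.g., set N[2] = 2).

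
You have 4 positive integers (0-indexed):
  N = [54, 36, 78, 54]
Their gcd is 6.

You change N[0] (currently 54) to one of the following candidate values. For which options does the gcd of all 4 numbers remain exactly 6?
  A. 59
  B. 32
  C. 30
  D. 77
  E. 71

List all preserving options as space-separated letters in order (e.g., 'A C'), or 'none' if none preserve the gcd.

Answer: C

Derivation:
Old gcd = 6; gcd of others (without N[0]) = 6
New gcd for candidate v: gcd(6, v). Preserves old gcd iff gcd(6, v) = 6.
  Option A: v=59, gcd(6,59)=1 -> changes
  Option B: v=32, gcd(6,32)=2 -> changes
  Option C: v=30, gcd(6,30)=6 -> preserves
  Option D: v=77, gcd(6,77)=1 -> changes
  Option E: v=71, gcd(6,71)=1 -> changes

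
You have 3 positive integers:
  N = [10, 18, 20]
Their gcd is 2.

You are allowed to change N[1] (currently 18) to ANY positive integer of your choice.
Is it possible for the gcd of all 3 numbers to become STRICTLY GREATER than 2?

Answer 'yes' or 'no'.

Current gcd = 2
gcd of all OTHER numbers (without N[1]=18): gcd([10, 20]) = 10
The new gcd after any change is gcd(10, new_value).
This can be at most 10.
Since 10 > old gcd 2, the gcd CAN increase (e.g., set N[1] = 10).

Answer: yes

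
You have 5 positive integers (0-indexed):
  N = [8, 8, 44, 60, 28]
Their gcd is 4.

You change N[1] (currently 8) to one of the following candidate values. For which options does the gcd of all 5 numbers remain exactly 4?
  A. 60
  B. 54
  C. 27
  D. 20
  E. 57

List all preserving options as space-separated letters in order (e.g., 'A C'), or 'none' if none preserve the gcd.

Answer: A D

Derivation:
Old gcd = 4; gcd of others (without N[1]) = 4
New gcd for candidate v: gcd(4, v). Preserves old gcd iff gcd(4, v) = 4.
  Option A: v=60, gcd(4,60)=4 -> preserves
  Option B: v=54, gcd(4,54)=2 -> changes
  Option C: v=27, gcd(4,27)=1 -> changes
  Option D: v=20, gcd(4,20)=4 -> preserves
  Option E: v=57, gcd(4,57)=1 -> changes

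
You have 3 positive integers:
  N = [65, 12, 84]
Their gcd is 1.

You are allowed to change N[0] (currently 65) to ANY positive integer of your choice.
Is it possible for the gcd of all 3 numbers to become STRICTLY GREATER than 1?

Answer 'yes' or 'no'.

Answer: yes

Derivation:
Current gcd = 1
gcd of all OTHER numbers (without N[0]=65): gcd([12, 84]) = 12
The new gcd after any change is gcd(12, new_value).
This can be at most 12.
Since 12 > old gcd 1, the gcd CAN increase (e.g., set N[0] = 12).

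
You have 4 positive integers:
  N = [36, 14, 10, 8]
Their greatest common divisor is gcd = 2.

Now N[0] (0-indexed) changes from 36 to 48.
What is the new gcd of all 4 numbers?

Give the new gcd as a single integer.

Numbers: [36, 14, 10, 8], gcd = 2
Change: index 0, 36 -> 48
gcd of the OTHER numbers (without index 0): gcd([14, 10, 8]) = 2
New gcd = gcd(g_others, new_val) = gcd(2, 48) = 2

Answer: 2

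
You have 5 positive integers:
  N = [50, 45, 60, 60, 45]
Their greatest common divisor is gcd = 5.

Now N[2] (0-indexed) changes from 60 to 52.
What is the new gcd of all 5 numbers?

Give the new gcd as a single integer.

Numbers: [50, 45, 60, 60, 45], gcd = 5
Change: index 2, 60 -> 52
gcd of the OTHER numbers (without index 2): gcd([50, 45, 60, 45]) = 5
New gcd = gcd(g_others, new_val) = gcd(5, 52) = 1

Answer: 1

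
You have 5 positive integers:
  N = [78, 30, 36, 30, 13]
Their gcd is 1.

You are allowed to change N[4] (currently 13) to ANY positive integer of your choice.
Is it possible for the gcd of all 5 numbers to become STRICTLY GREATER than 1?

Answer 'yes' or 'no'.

Answer: yes

Derivation:
Current gcd = 1
gcd of all OTHER numbers (without N[4]=13): gcd([78, 30, 36, 30]) = 6
The new gcd after any change is gcd(6, new_value).
This can be at most 6.
Since 6 > old gcd 1, the gcd CAN increase (e.g., set N[4] = 6).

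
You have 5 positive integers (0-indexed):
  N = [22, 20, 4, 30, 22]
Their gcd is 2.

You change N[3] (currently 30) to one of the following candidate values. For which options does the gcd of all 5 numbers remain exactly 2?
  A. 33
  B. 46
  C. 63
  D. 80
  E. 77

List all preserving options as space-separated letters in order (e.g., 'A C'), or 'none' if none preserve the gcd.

Answer: B D

Derivation:
Old gcd = 2; gcd of others (without N[3]) = 2
New gcd for candidate v: gcd(2, v). Preserves old gcd iff gcd(2, v) = 2.
  Option A: v=33, gcd(2,33)=1 -> changes
  Option B: v=46, gcd(2,46)=2 -> preserves
  Option C: v=63, gcd(2,63)=1 -> changes
  Option D: v=80, gcd(2,80)=2 -> preserves
  Option E: v=77, gcd(2,77)=1 -> changes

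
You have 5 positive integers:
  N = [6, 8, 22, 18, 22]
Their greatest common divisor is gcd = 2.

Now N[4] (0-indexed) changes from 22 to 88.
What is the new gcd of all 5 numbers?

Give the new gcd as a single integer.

Answer: 2

Derivation:
Numbers: [6, 8, 22, 18, 22], gcd = 2
Change: index 4, 22 -> 88
gcd of the OTHER numbers (without index 4): gcd([6, 8, 22, 18]) = 2
New gcd = gcd(g_others, new_val) = gcd(2, 88) = 2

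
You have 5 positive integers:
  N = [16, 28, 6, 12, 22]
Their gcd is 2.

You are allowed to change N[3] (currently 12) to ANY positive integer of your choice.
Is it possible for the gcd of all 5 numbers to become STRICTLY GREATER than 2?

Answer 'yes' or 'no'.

Current gcd = 2
gcd of all OTHER numbers (without N[3]=12): gcd([16, 28, 6, 22]) = 2
The new gcd after any change is gcd(2, new_value).
This can be at most 2.
Since 2 = old gcd 2, the gcd can only stay the same or decrease.

Answer: no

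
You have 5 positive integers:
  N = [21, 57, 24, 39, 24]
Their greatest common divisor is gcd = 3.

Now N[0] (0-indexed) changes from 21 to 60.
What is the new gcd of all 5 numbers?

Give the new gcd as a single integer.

Numbers: [21, 57, 24, 39, 24], gcd = 3
Change: index 0, 21 -> 60
gcd of the OTHER numbers (without index 0): gcd([57, 24, 39, 24]) = 3
New gcd = gcd(g_others, new_val) = gcd(3, 60) = 3

Answer: 3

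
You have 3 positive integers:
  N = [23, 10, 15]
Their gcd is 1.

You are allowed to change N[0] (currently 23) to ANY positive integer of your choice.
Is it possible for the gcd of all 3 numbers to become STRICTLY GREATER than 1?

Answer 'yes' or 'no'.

Answer: yes

Derivation:
Current gcd = 1
gcd of all OTHER numbers (without N[0]=23): gcd([10, 15]) = 5
The new gcd after any change is gcd(5, new_value).
This can be at most 5.
Since 5 > old gcd 1, the gcd CAN increase (e.g., set N[0] = 5).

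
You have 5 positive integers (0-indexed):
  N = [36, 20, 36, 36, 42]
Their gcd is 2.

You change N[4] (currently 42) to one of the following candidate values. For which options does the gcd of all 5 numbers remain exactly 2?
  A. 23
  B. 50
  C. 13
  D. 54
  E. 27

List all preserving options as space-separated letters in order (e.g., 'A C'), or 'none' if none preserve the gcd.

Answer: B D

Derivation:
Old gcd = 2; gcd of others (without N[4]) = 4
New gcd for candidate v: gcd(4, v). Preserves old gcd iff gcd(4, v) = 2.
  Option A: v=23, gcd(4,23)=1 -> changes
  Option B: v=50, gcd(4,50)=2 -> preserves
  Option C: v=13, gcd(4,13)=1 -> changes
  Option D: v=54, gcd(4,54)=2 -> preserves
  Option E: v=27, gcd(4,27)=1 -> changes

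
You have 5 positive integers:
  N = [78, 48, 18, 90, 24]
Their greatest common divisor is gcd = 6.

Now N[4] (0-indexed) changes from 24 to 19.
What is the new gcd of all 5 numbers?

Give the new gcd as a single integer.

Numbers: [78, 48, 18, 90, 24], gcd = 6
Change: index 4, 24 -> 19
gcd of the OTHER numbers (without index 4): gcd([78, 48, 18, 90]) = 6
New gcd = gcd(g_others, new_val) = gcd(6, 19) = 1

Answer: 1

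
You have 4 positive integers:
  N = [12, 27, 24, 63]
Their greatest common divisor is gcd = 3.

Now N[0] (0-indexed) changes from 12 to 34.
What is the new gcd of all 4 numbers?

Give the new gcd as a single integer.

Numbers: [12, 27, 24, 63], gcd = 3
Change: index 0, 12 -> 34
gcd of the OTHER numbers (without index 0): gcd([27, 24, 63]) = 3
New gcd = gcd(g_others, new_val) = gcd(3, 34) = 1

Answer: 1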